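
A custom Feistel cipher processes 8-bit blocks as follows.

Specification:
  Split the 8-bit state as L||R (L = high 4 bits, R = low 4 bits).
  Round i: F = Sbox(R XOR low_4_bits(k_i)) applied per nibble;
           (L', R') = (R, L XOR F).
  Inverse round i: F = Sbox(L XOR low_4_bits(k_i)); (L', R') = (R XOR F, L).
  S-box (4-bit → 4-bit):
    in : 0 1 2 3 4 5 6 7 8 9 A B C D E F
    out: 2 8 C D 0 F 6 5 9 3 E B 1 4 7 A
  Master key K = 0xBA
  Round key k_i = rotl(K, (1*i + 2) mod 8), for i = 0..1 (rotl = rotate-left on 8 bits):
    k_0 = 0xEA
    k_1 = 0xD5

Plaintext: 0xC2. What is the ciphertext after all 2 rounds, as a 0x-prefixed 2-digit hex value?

0x50

s_0 = plaintext = 0xC2
s_1 = Round(s_0, k_0) = 0x25
s_2 = Round(s_1, k_1) = 0x50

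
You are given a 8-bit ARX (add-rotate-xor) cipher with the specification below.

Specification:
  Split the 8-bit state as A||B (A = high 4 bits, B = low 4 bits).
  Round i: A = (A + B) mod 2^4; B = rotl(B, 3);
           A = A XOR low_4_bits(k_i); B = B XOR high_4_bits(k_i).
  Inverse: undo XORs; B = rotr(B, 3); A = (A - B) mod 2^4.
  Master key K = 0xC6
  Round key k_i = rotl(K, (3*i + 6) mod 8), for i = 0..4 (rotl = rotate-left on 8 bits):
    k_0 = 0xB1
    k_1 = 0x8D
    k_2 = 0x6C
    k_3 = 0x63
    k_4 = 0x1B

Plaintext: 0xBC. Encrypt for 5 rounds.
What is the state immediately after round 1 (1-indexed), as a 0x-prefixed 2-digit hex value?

0x6D

s_0 = plaintext = 0xBC
s_1 = Round(s_0, k_0) = 0x6D
s_2 = Round(s_1, k_1) = 0xE6
s_3 = Round(s_2, k_2) = 0x85
s_4 = Round(s_3, k_3) = 0xEC
s_5 = Round(s_4, k_4) = 0x17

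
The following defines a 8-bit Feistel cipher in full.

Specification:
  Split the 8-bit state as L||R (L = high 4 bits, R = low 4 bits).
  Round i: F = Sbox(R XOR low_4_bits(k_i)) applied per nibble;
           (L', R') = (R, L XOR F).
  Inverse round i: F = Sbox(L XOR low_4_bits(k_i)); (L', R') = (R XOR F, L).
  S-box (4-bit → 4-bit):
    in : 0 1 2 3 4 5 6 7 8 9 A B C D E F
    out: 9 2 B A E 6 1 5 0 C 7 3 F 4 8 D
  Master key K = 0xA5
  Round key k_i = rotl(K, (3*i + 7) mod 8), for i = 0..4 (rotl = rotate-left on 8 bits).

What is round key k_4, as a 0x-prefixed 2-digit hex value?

0x2D

K = 0xA5
k_0 = rotl(K, (3*0+7) mod 8) = rotl(K, 7) = 0xD2
k_1 = rotl(K, (3*1+7) mod 8) = rotl(K, 2) = 0x96
k_2 = rotl(K, (3*2+7) mod 8) = rotl(K, 5) = 0xB4
k_3 = rotl(K, (3*3+7) mod 8) = rotl(K, 0) = 0xA5
k_4 = rotl(K, (3*4+7) mod 8) = rotl(K, 3) = 0x2D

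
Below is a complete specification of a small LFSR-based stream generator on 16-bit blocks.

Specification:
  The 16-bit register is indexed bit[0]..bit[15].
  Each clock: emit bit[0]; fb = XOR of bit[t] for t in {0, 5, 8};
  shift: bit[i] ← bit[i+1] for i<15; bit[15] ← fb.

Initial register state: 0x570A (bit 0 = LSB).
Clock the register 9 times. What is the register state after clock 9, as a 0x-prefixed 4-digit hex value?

0x72AB

reg_0 = 0x570A
clock 1: out=0, reg = 0xAB85
clock 2: out=1, reg = 0x55C2
clock 3: out=0, reg = 0xAAE1
clock 4: out=1, reg = 0x5570
clock 5: out=0, reg = 0x2AB8
clock 6: out=0, reg = 0x955C
clock 7: out=0, reg = 0xCAAE
clock 8: out=0, reg = 0xE557
clock 9: out=1, reg = 0x72AB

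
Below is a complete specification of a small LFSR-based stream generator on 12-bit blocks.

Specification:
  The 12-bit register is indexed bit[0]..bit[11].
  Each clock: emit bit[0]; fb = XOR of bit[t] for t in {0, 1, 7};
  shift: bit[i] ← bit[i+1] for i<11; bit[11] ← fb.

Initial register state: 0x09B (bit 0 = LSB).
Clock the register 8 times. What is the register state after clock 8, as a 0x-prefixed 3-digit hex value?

reg_0 = 0x09B
clock 1: out=1, reg = 0x84D
clock 2: out=1, reg = 0xC26
clock 3: out=0, reg = 0xE13
clock 4: out=1, reg = 0x709
clock 5: out=1, reg = 0xB84
clock 6: out=0, reg = 0xDC2
clock 7: out=0, reg = 0x6E1
clock 8: out=1, reg = 0x370

0x370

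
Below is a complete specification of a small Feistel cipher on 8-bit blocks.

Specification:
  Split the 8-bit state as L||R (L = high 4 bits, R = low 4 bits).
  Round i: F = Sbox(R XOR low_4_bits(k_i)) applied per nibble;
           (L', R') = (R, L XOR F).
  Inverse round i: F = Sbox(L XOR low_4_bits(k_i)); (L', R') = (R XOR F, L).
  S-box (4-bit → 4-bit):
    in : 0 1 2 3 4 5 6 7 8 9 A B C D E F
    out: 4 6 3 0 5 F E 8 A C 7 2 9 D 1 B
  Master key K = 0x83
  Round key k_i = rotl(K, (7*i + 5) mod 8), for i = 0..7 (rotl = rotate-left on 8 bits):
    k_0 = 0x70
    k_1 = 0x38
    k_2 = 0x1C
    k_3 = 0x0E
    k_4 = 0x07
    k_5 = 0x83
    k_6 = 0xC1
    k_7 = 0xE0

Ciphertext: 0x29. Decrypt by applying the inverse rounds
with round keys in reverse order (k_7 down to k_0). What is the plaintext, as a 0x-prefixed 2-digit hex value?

s_0 = ciphertext = 0x29
s_1 = InvRound(s_0, k_7) = 0xA2
s_2 = InvRound(s_1, k_6) = 0x0A
s_3 = InvRound(s_2, k_5) = 0xA0
s_4 = InvRound(s_3, k_4) = 0xDA
s_5 = InvRound(s_4, k_3) = 0xAD
s_6 = InvRound(s_5, k_2) = 0x3A
s_7 = InvRound(s_6, k_1) = 0x83
s_8 = InvRound(s_7, k_0) = 0x98

0x98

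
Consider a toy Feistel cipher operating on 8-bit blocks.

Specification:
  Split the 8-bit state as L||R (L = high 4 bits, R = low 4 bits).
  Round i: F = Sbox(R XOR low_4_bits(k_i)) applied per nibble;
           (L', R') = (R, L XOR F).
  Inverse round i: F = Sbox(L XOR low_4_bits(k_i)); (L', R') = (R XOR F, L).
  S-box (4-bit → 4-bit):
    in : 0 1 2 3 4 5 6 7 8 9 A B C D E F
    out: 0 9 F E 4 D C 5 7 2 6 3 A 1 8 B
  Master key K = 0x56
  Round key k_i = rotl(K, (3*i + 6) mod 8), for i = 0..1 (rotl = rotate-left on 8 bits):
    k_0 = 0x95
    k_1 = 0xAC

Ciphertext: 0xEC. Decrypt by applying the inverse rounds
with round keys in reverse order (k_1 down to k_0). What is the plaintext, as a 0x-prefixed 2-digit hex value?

s_0 = ciphertext = 0xEC
s_1 = InvRound(s_0, k_1) = 0x3E
s_2 = InvRound(s_1, k_0) = 0x23

0x23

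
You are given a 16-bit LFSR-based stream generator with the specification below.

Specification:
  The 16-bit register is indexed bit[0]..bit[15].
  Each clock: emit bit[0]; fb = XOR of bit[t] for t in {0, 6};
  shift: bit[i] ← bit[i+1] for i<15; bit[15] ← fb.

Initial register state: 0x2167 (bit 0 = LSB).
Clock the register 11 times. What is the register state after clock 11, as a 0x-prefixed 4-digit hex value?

0x3C44

reg_0 = 0x2167
clock 1: out=1, reg = 0x10B3
clock 2: out=1, reg = 0x8859
clock 3: out=1, reg = 0x442C
clock 4: out=0, reg = 0x2216
clock 5: out=0, reg = 0x110B
clock 6: out=1, reg = 0x8885
clock 7: out=1, reg = 0xC442
clock 8: out=0, reg = 0xE221
clock 9: out=1, reg = 0xF110
clock 10: out=0, reg = 0x7888
clock 11: out=0, reg = 0x3C44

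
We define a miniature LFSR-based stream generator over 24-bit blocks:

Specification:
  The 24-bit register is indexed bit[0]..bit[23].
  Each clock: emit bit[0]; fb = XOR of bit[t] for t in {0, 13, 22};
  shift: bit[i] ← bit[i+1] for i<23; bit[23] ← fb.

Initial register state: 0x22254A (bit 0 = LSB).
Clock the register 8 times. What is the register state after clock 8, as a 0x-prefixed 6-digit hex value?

0x472225

reg_0 = 0x22254A
clock 1: out=0, reg = 0x9112A5
clock 2: out=1, reg = 0xC88952
clock 3: out=0, reg = 0xE444A9
clock 4: out=1, reg = 0x722254
clock 5: out=0, reg = 0x39112A
clock 6: out=0, reg = 0x1C8895
clock 7: out=1, reg = 0x8E444A
clock 8: out=0, reg = 0x472225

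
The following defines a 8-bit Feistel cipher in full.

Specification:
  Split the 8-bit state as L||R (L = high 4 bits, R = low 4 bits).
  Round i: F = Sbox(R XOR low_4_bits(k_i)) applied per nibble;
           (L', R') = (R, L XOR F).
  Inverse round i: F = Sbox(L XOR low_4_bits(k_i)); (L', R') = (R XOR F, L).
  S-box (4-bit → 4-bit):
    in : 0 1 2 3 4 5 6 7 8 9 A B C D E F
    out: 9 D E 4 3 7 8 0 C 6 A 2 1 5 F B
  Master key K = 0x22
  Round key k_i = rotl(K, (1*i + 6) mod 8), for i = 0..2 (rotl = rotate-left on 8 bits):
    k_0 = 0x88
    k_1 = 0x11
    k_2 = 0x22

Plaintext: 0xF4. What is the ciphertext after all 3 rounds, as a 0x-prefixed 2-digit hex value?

s_0 = plaintext = 0xF4
s_1 = Round(s_0, k_0) = 0x4E
s_2 = Round(s_1, k_1) = 0xEF
s_3 = Round(s_2, k_2) = 0xFB

0xFB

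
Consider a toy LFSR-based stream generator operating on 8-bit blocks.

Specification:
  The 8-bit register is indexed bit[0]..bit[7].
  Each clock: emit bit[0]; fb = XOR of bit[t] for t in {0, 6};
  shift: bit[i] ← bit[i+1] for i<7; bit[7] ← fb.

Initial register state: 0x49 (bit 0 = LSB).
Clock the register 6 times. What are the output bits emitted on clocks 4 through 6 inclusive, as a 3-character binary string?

reg_0 = 0x49
clock 1: out=1, reg = 0x24
clock 2: out=0, reg = 0x12
clock 3: out=0, reg = 0x09
clock 4: out=1, reg = 0x84
clock 5: out=0, reg = 0x42
clock 6: out=0, reg = 0xA1

100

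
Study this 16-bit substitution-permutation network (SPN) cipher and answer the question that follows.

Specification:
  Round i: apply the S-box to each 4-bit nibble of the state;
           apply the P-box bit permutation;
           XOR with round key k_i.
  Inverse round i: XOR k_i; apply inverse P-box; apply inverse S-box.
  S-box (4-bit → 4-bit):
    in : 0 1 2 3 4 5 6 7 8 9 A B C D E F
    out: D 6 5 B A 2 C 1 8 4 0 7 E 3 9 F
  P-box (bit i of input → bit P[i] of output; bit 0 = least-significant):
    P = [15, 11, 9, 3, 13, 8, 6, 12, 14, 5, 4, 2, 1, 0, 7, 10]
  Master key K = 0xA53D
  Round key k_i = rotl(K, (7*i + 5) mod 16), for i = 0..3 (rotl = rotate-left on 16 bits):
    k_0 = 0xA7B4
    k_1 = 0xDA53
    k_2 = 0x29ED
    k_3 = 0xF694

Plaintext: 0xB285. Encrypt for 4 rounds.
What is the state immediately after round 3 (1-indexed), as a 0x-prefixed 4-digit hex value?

s_0 = plaintext = 0xB285
s_1 = Round(s_0, k_0) = 0xFF27
s_2 = Round(s_1, k_1) = 0x3EA4
s_3 = Round(s_2, k_2) = 0x65E2
s_4 = Round(s_3, k_3) = 0x4034

0x65E2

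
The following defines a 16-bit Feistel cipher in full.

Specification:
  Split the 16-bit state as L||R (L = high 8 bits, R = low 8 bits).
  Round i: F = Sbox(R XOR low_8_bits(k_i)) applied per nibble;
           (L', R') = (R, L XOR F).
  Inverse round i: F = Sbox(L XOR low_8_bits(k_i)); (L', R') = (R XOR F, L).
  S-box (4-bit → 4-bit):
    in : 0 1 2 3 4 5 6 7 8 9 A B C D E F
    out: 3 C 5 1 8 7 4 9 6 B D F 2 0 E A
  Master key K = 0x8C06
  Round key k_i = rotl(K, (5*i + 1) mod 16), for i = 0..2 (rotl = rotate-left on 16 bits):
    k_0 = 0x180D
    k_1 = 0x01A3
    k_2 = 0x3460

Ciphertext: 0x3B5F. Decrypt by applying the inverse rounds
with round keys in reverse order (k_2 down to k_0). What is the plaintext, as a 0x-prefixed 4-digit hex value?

0x595A

s_0 = ciphertext = 0x3B5F
s_1 = InvRound(s_0, k_2) = 0x203B
s_2 = InvRound(s_1, k_1) = 0x5A20
s_3 = InvRound(s_2, k_0) = 0x595A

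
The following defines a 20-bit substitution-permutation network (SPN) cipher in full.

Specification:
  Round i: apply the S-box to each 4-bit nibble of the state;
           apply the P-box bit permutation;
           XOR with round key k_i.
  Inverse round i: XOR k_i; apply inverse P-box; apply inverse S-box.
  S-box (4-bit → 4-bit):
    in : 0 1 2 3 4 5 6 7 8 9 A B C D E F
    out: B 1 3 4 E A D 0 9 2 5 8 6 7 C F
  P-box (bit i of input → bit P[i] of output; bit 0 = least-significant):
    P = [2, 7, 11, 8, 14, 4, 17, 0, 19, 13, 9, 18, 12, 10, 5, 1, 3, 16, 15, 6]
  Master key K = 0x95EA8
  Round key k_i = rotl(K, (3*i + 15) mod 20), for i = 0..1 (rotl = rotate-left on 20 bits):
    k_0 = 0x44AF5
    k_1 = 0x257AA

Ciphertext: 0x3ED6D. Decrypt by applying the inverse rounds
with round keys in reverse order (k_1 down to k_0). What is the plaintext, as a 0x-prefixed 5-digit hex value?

0x69317

s_0 = ciphertext = 0x3ED6D
s_1 = InvRound(s_0, k_1) = 0x48CBD
s_2 = InvRound(s_1, k_0) = 0x69317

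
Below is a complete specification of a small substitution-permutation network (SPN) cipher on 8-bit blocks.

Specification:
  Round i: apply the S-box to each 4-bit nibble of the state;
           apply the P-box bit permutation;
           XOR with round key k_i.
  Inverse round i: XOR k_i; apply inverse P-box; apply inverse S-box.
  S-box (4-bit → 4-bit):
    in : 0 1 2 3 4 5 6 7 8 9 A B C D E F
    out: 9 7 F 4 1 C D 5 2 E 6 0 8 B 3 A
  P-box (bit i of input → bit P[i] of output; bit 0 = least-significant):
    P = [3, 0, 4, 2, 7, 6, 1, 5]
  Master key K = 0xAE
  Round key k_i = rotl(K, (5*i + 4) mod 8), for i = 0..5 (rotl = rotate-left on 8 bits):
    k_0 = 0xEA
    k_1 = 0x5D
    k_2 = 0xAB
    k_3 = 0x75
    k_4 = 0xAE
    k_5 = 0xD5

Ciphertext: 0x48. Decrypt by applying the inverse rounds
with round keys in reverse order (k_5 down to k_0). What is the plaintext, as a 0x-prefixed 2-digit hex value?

0xFB

s_0 = ciphertext = 0x48
s_1 = InvRound(s_0, k_5) = 0x42
s_2 = InvRound(s_1, k_4) = 0xD0
s_3 = InvRound(s_2, k_3) = 0x0F
s_4 = InvRound(s_3, k_2) = 0x0C
s_5 = InvRound(s_4, k_1) = 0x8A
s_6 = InvRound(s_5, k_0) = 0xFB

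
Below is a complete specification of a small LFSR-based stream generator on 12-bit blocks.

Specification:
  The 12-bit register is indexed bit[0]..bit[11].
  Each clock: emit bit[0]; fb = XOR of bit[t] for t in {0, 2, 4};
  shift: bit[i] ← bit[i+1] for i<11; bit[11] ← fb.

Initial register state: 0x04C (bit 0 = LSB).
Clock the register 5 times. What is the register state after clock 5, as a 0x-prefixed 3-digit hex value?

reg_0 = 0x04C
clock 1: out=0, reg = 0x826
clock 2: out=0, reg = 0xC13
clock 3: out=1, reg = 0x609
clock 4: out=1, reg = 0xB04
clock 5: out=0, reg = 0xD82

0xD82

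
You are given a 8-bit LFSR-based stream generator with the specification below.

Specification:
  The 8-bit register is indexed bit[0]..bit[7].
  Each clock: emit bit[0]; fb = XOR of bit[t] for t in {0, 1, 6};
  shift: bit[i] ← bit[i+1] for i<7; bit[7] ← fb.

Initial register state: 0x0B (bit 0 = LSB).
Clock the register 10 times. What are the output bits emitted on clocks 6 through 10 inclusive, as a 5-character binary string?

reg_0 = 0x0B
clock 1: out=1, reg = 0x05
clock 2: out=1, reg = 0x82
clock 3: out=0, reg = 0xC1
clock 4: out=1, reg = 0x60
clock 5: out=0, reg = 0xB0
clock 6: out=0, reg = 0x58
clock 7: out=0, reg = 0xAC
clock 8: out=0, reg = 0x56
clock 9: out=0, reg = 0x2B
clock 10: out=1, reg = 0x15

00001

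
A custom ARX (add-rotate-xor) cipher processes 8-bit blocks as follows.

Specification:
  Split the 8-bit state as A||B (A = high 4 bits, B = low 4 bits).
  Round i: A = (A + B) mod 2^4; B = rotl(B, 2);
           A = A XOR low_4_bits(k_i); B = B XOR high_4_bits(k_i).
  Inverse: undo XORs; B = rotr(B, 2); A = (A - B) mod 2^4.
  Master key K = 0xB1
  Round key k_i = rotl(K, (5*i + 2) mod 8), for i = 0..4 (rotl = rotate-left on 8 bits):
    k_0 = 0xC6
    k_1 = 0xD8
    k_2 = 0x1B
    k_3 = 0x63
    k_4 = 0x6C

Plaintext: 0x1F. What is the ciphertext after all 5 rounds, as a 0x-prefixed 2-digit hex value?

0xCA

s_0 = plaintext = 0x1F
s_1 = Round(s_0, k_0) = 0x63
s_2 = Round(s_1, k_1) = 0x11
s_3 = Round(s_2, k_2) = 0x95
s_4 = Round(s_3, k_3) = 0xD3
s_5 = Round(s_4, k_4) = 0xCA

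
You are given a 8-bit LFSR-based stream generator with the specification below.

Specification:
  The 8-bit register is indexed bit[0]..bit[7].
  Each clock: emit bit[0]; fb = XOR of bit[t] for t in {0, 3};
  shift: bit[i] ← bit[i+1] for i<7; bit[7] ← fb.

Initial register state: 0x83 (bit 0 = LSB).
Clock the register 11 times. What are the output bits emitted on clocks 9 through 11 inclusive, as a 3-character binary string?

110

reg_0 = 0x83
clock 1: out=1, reg = 0xC1
clock 2: out=1, reg = 0xE0
clock 3: out=0, reg = 0x70
clock 4: out=0, reg = 0x38
clock 5: out=0, reg = 0x9C
clock 6: out=0, reg = 0xCE
clock 7: out=0, reg = 0xE7
clock 8: out=1, reg = 0xF3
clock 9: out=1, reg = 0xF9
clock 10: out=1, reg = 0x7C
clock 11: out=0, reg = 0xBE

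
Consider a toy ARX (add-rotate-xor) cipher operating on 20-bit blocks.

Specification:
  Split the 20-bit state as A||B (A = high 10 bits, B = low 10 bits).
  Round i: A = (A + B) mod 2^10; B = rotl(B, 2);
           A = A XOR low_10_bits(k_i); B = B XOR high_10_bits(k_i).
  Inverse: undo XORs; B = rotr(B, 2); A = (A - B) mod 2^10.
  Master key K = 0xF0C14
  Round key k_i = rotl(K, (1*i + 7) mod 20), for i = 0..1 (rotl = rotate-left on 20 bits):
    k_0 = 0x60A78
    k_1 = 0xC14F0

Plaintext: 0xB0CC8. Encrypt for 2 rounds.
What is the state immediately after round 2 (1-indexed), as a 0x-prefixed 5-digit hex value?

s_0 = plaintext = 0xB0CC8
s_1 = Round(s_0, k_0) = 0x7CEA2
s_2 = Round(s_1, k_1) = 0x1958F

0x1958F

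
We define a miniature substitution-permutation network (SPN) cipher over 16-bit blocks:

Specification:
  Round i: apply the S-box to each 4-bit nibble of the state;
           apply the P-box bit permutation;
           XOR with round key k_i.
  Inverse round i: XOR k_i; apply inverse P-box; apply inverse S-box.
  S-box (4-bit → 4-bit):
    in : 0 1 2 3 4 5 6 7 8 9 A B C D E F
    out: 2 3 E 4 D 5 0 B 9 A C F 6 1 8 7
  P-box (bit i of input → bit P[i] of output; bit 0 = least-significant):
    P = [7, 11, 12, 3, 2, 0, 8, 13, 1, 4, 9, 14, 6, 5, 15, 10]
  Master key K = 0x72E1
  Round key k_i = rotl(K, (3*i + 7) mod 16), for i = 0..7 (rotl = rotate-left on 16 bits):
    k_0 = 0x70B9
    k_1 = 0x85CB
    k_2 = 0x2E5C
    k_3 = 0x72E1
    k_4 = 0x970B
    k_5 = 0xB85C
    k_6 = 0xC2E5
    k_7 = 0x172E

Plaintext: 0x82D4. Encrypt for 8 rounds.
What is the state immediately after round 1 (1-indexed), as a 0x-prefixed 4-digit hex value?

s_0 = plaintext = 0x82D4
s_1 = Round(s_0, k_0) = 0x2665
s_2 = Round(s_1, k_1) = 0x116B
s_3 = Round(s_2, k_2) = 0x36A6
s_4 = Round(s_3, k_3) = 0xD3E1
s_5 = Round(s_4, k_4) = 0xBDCB
s_6 = Round(s_5, k_5) = 0x25B7
s_7 = Round(s_6, k_6) = 0x6D4A
s_8 = Round(s_7, k_7) = 0x2620

0x2665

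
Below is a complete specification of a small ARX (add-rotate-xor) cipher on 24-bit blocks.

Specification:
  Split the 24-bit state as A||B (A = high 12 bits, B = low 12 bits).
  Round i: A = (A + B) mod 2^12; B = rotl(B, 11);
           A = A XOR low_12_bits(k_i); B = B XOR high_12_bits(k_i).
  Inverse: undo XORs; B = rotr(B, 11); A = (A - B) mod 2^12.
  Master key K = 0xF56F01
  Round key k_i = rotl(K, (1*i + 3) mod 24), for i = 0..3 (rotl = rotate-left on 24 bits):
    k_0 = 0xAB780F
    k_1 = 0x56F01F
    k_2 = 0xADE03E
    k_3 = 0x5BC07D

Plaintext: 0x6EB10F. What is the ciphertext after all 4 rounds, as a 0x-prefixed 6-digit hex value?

s_0 = plaintext = 0x6EB10F
s_1 = Round(s_0, k_0) = 0xFF5230
s_2 = Round(s_1, k_1) = 0x23A477
s_3 = Round(s_2, k_2) = 0x68F0E5
s_4 = Round(s_3, k_3) = 0x709DCE

0x709DCE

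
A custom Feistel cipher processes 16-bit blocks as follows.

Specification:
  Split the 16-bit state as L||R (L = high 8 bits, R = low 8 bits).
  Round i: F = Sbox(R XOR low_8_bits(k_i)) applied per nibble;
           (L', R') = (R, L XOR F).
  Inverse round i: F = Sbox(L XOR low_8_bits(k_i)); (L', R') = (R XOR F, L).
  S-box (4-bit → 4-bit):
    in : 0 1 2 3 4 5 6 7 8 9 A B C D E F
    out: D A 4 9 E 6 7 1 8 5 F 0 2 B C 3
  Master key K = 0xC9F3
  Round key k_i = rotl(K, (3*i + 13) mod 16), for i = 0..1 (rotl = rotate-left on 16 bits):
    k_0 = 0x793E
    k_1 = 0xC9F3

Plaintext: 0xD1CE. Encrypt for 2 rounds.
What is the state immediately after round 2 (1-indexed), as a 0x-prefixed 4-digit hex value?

0xEC6D

s_0 = plaintext = 0xD1CE
s_1 = Round(s_0, k_0) = 0xCEEC
s_2 = Round(s_1, k_1) = 0xEC6D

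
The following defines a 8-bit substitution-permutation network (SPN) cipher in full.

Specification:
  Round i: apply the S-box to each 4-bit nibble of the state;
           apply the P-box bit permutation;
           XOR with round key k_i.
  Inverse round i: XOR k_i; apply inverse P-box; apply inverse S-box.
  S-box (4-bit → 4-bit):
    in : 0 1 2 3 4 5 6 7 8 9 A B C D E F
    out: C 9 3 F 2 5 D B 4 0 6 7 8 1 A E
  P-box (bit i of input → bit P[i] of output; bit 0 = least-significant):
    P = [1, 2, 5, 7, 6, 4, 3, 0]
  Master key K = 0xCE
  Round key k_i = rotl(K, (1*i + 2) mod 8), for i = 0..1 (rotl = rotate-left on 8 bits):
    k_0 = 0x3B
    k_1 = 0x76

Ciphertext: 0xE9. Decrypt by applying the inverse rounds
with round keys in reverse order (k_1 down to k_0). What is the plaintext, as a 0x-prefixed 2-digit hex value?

s_0 = ciphertext = 0xE9
s_1 = InvRound(s_0, k_1) = 0xF7
s_2 = InvRound(s_1, k_0) = 0x5E

0x5E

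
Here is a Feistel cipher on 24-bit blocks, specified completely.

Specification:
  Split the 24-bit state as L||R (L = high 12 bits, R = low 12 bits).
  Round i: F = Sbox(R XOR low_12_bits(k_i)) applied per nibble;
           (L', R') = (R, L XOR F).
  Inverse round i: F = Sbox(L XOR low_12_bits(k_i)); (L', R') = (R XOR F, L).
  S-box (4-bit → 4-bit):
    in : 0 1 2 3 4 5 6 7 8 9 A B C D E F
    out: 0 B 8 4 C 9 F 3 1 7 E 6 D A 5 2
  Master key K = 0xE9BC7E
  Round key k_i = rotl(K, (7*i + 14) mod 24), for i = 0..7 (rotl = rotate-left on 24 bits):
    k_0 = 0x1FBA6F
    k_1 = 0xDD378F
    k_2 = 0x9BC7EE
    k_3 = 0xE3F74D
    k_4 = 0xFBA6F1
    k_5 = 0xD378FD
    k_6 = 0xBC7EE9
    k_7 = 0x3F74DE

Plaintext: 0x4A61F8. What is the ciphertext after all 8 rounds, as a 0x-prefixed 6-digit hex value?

s_0 = plaintext = 0x4A61F8
s_1 = Round(s_0, k_0) = 0x1F82D5
s_2 = Round(s_1, k_1) = 0x2D5866
s_3 = Round(s_2, k_2) = 0x8660C4
s_4 = Round(s_3, k_3) = 0x0C4B71
s_5 = Round(s_4, k_4) = 0xB71AD4
s_6 = Round(s_5, k_5) = 0xAD43F6
s_7 = Round(s_6, k_6) = 0x3F6066
s_8 = Round(s_7, k_7) = 0x066F97

0x066F97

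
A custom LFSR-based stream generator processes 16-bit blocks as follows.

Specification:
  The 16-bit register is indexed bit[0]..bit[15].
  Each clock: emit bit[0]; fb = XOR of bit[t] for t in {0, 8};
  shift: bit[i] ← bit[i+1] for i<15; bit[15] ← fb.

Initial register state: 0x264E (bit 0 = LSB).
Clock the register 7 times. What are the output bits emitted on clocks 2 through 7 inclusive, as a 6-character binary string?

reg_0 = 0x264E
clock 1: out=0, reg = 0x1327
clock 2: out=1, reg = 0x0993
clock 3: out=1, reg = 0x04C9
clock 4: out=1, reg = 0x8264
clock 5: out=0, reg = 0x4132
clock 6: out=0, reg = 0xA099
clock 7: out=1, reg = 0xD04C

111001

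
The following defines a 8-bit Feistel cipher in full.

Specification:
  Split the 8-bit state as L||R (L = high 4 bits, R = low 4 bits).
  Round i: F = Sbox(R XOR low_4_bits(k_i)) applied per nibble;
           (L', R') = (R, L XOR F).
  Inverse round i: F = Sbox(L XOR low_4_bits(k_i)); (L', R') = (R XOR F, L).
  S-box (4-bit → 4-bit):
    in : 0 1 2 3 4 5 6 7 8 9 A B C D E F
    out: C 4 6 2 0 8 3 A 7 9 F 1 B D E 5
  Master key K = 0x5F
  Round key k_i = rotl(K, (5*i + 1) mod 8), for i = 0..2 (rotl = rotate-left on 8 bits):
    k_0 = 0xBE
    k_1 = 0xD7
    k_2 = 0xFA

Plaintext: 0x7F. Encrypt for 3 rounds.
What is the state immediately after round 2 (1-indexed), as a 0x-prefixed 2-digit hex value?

0x3F

s_0 = plaintext = 0x7F
s_1 = Round(s_0, k_0) = 0xF3
s_2 = Round(s_1, k_1) = 0x3F
s_3 = Round(s_2, k_2) = 0xFB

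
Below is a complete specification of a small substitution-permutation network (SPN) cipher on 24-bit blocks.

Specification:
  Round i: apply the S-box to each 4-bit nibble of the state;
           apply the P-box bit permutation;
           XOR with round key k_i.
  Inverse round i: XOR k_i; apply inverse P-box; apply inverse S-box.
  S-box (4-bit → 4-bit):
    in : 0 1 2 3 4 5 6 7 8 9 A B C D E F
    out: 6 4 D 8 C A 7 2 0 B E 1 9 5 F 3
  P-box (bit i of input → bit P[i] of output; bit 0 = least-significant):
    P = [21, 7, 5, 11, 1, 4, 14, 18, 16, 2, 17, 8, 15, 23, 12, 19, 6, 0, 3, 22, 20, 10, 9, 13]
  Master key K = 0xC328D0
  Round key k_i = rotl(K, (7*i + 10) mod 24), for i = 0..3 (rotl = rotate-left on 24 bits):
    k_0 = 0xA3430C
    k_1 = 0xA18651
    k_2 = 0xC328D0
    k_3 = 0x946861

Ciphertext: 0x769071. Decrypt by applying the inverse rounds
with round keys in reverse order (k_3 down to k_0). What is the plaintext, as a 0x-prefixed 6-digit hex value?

0x88EA38

s_0 = ciphertext = 0x769071
s_1 = InvRound(s_0, k_3) = 0x33610C
s_2 = InvRound(s_1, k_2) = 0xB27509
s_3 = InvRound(s_2, k_1) = 0x2DD208
s_4 = InvRound(s_3, k_0) = 0x88EA38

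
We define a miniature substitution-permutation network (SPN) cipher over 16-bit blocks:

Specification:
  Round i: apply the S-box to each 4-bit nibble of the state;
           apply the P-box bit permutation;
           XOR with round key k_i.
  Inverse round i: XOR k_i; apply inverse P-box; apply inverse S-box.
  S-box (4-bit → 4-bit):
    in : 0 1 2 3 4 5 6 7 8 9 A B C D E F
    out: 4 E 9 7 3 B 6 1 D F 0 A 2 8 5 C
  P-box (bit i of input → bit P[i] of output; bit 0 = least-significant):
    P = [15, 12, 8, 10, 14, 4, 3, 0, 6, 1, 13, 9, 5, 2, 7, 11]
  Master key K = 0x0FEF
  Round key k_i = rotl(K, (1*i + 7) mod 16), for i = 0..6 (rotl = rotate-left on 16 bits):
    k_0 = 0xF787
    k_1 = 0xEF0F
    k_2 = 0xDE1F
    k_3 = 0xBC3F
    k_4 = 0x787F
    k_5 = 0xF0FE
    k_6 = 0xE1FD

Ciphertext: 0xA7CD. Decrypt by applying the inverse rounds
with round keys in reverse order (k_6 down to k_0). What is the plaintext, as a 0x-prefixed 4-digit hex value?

0x2AFC

s_0 = ciphertext = 0xA7CD
s_1 = InvRound(s_0, k_6) = 0x7D4D
s_2 = InvRound(s_1, k_5) = 0x8CB8
s_3 = InvRound(s_2, k_4) = 0x6325
s_4 = InvRound(s_3, k_3) = 0xDB39
s_5 = InvRound(s_4, k_2) = 0x4CAF
s_6 = InvRound(s_5, k_1) = 0xEFAE
s_7 = InvRound(s_6, k_0) = 0x2AFC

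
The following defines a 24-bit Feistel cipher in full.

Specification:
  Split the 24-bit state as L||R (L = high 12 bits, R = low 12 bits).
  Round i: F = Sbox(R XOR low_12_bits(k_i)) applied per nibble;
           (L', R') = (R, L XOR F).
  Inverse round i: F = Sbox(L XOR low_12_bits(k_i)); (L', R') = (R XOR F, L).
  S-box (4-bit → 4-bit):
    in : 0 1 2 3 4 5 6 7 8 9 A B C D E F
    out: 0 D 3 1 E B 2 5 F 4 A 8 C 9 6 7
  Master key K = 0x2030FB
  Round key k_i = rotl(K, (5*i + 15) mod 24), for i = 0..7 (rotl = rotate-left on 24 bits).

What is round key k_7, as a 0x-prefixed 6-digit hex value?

K = 0x2030FB
k_0 = rotl(K, (5*0+15) mod 24) = rotl(K, 15) = 0x7D9018
k_1 = rotl(K, (5*1+15) mod 24) = rotl(K, 20) = 0xB2030F
k_2 = rotl(K, (5*2+15) mod 24) = rotl(K, 1) = 0x4061F6
k_3 = rotl(K, (5*3+15) mod 24) = rotl(K, 6) = 0x0C3EC8
k_4 = rotl(K, (5*4+15) mod 24) = rotl(K, 11) = 0x87D901
k_5 = rotl(K, (5*5+15) mod 24) = rotl(K, 16) = 0xFB2030
k_6 = rotl(K, (5*6+15) mod 24) = rotl(K, 21) = 0x64061F
k_7 = rotl(K, (5*7+15) mod 24) = rotl(K, 2) = 0x80C3EC

0x80C3EC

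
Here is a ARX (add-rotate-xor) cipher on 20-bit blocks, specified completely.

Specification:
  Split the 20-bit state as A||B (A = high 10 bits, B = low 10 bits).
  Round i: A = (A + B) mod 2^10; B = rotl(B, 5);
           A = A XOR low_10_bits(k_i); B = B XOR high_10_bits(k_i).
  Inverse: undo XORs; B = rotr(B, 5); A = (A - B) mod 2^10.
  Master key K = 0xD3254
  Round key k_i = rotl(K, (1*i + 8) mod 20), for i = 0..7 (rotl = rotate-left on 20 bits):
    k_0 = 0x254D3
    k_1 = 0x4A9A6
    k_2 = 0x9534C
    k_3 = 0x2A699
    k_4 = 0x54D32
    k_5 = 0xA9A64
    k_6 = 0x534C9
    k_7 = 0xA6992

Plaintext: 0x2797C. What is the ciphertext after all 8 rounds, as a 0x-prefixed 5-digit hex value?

s_0 = plaintext = 0x2797C
s_1 = Round(s_0, k_0) = 0xB271E
s_2 = Round(s_1, k_1) = 0x106F2
s_3 = Round(s_2, k_2) = 0x1FC03
s_4 = Round(s_3, k_3) = 0x86CC9
s_5 = Round(s_4, k_4) = 0xF5875
s_6 = Round(s_5, k_5) = 0x8BC05
s_7 = Round(s_6, k_6) = 0xBF5ED
s_8 = Round(s_7, k_7) = 0x5E335

0x5E335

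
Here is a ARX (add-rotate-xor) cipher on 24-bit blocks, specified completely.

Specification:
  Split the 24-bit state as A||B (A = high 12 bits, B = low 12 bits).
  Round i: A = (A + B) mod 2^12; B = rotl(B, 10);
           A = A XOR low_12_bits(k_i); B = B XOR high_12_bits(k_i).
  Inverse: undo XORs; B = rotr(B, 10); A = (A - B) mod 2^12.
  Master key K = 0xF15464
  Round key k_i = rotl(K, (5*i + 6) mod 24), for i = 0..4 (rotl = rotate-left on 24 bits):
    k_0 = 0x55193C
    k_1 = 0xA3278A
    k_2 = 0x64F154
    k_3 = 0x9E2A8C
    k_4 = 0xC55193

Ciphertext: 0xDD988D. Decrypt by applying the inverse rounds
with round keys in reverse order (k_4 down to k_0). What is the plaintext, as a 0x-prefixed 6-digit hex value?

s_0 = ciphertext = 0xDD988D
s_1 = InvRound(s_0, k_4) = 0x8E9361
s_2 = InvRound(s_1, k_3) = 0x857A0E
s_3 = InvRound(s_2, k_2) = 0x7FC107
s_4 = InvRound(s_3, k_1) = 0x3A0CD6
s_5 = InvRound(s_4, k_0) = 0x47E61E

0x47E61E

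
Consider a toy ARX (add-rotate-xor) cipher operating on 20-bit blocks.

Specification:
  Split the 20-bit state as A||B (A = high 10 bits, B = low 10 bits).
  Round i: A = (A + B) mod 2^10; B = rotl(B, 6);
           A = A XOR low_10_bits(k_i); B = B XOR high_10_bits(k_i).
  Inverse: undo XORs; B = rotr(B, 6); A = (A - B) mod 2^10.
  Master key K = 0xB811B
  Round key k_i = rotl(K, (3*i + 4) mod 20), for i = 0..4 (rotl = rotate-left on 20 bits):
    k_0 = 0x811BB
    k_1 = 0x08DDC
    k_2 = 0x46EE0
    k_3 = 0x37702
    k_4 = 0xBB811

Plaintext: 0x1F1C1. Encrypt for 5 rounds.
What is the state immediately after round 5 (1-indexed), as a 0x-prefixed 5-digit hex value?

0x29B4F

s_0 = plaintext = 0x1F1C1
s_1 = Round(s_0, k_0) = 0xE1A58
s_2 = Round(s_1, k_1) = 0x00A06
s_3 = Round(s_2, k_2) = 0x3A0BB
s_4 = Round(s_3, k_3) = 0xA8616
s_5 = Round(s_4, k_4) = 0x29B4F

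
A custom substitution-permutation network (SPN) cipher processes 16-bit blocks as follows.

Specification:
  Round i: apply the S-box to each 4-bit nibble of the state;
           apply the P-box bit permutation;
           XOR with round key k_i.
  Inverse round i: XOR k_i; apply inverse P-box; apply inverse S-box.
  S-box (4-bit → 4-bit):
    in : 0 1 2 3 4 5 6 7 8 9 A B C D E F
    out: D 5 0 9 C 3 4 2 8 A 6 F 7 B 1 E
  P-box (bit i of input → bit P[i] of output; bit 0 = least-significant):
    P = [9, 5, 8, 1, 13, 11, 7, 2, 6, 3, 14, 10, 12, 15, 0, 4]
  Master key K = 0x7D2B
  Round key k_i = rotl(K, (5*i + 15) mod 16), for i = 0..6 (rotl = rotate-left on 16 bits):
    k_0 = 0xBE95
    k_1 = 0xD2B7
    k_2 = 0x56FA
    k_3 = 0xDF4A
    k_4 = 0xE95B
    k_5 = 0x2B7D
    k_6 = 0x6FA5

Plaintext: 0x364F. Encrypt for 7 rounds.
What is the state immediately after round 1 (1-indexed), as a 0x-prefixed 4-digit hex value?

0xEF23

s_0 = plaintext = 0x364F
s_1 = Round(s_0, k_0) = 0xEF23
s_2 = Round(s_1, k_1) = 0x84BD
s_3 = Round(s_2, k_2) = 0x384C
s_4 = Round(s_3, k_3) = 0xC8FE
s_5 = Round(s_4, k_4) = 0x77DE
s_6 = Round(s_5, k_5) = 0x8171
s_7 = Round(s_6, k_6) = 0x24F5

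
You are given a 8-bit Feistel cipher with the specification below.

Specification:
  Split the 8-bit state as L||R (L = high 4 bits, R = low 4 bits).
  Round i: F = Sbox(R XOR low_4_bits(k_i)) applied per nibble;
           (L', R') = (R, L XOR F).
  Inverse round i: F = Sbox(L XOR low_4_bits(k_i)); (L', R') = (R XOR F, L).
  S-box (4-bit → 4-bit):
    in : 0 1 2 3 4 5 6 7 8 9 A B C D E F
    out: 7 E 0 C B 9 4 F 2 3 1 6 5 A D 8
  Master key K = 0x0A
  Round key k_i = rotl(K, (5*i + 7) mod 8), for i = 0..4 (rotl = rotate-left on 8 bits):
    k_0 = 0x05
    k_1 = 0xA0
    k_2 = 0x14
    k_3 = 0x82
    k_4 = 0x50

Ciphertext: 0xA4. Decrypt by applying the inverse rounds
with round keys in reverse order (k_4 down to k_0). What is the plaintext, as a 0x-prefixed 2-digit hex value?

s_0 = ciphertext = 0xA4
s_1 = InvRound(s_0, k_4) = 0x5A
s_2 = InvRound(s_1, k_3) = 0x55
s_3 = InvRound(s_2, k_2) = 0xB5
s_4 = InvRound(s_3, k_1) = 0x3B
s_5 = InvRound(s_4, k_0) = 0xF3

0xF3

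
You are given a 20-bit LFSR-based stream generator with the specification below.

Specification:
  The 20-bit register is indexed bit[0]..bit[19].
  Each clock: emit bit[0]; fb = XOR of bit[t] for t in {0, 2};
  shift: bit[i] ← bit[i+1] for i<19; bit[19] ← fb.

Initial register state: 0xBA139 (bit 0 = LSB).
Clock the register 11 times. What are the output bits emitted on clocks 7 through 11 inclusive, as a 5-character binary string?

00100

reg_0 = 0xBA139
clock 1: out=1, reg = 0xDD09C
clock 2: out=0, reg = 0xEE84E
clock 3: out=0, reg = 0xF7427
clock 4: out=1, reg = 0x7BA13
clock 5: out=1, reg = 0xBDD09
clock 6: out=1, reg = 0xDEE84
clock 7: out=0, reg = 0xEF742
clock 8: out=0, reg = 0x77BA1
clock 9: out=1, reg = 0xBBDD0
clock 10: out=0, reg = 0x5DEE8
clock 11: out=0, reg = 0x2EF74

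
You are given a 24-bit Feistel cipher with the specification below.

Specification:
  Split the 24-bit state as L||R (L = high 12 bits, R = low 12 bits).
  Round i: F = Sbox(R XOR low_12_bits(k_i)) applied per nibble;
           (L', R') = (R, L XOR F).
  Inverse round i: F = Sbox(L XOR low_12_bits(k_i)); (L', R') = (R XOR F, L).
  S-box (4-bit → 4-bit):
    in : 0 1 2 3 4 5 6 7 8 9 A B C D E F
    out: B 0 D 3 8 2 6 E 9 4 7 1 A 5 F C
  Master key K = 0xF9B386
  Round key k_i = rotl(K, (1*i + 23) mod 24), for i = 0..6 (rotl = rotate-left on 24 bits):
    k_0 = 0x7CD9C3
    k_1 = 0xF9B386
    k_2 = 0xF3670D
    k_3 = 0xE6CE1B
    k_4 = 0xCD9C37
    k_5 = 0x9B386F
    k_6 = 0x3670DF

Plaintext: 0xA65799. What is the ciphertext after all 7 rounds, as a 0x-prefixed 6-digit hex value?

s_0 = plaintext = 0xA65799
s_1 = Round(s_0, k_0) = 0x799542
s_2 = Round(s_1, k_1) = 0x542131
s_3 = Round(s_2, k_2) = 0x131378
s_4 = Round(s_3, k_3) = 0x378452
s_5 = Round(s_4, k_4) = 0x452A1A
s_6 = Round(s_5, k_5) = 0xA1A9B0
s_7 = Round(s_6, k_6) = 0x9B0E76

0x9B0E76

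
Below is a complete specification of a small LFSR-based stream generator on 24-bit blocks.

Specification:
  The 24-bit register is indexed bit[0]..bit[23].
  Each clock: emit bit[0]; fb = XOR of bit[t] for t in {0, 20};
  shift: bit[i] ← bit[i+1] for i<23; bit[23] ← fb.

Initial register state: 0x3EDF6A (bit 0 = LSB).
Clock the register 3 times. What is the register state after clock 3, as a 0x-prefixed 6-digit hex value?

0x27DBED

reg_0 = 0x3EDF6A
clock 1: out=0, reg = 0x9F6FB5
clock 2: out=1, reg = 0x4FB7DA
clock 3: out=0, reg = 0x27DBED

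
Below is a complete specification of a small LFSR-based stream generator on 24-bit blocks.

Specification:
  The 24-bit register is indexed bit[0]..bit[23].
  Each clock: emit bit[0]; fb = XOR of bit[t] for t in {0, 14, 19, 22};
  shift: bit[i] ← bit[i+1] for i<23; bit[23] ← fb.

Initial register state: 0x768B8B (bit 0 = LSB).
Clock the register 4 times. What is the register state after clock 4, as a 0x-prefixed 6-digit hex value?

0x6768B8

reg_0 = 0x768B8B
clock 1: out=1, reg = 0x3B45C5
clock 2: out=1, reg = 0x9DA2E2
clock 3: out=0, reg = 0xCED171
clock 4: out=1, reg = 0x6768B8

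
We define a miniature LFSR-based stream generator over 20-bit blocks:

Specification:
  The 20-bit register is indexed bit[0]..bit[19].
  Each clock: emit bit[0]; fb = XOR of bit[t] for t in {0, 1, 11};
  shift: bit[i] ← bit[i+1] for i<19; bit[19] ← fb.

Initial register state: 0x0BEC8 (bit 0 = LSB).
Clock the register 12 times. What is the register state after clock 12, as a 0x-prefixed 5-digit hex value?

0x7BB0B

reg_0 = 0x0BEC8
clock 1: out=0, reg = 0x85F64
clock 2: out=0, reg = 0xC2FB2
clock 3: out=0, reg = 0x617D9
clock 4: out=1, reg = 0xB0BEC
clock 5: out=0, reg = 0xD85F6
clock 6: out=0, reg = 0xEC2FB
clock 7: out=1, reg = 0x7617D
clock 8: out=1, reg = 0xBB0BE
clock 9: out=0, reg = 0xDD85F
clock 10: out=1, reg = 0xEEC2F
clock 11: out=1, reg = 0xF7617
clock 12: out=1, reg = 0x7BB0B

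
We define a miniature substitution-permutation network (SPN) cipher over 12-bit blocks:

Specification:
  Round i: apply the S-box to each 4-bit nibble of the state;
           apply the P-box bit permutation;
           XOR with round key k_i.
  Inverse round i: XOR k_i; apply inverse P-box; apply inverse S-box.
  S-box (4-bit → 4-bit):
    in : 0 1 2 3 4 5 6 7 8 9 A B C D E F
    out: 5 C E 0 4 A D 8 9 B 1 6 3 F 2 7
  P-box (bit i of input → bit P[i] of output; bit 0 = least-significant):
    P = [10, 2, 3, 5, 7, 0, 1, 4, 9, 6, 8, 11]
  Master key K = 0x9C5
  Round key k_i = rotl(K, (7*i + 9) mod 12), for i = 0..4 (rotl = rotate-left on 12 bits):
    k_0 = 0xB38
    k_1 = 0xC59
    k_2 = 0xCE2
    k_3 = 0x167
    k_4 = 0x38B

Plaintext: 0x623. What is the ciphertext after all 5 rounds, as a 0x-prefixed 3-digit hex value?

0x23A

s_0 = plaintext = 0x623
s_1 = Round(s_0, k_0) = 0x02B
s_2 = Round(s_1, k_1) = 0xF46
s_3 = Round(s_2, k_2) = 0xB88
s_4 = Round(s_3, k_3) = 0x497
s_5 = Round(s_4, k_4) = 0x23A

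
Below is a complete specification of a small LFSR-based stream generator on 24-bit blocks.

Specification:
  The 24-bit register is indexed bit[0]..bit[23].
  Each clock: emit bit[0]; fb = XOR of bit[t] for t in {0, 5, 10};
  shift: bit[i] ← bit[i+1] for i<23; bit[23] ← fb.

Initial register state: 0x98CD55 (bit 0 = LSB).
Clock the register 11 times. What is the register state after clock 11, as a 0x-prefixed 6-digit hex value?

reg_0 = 0x98CD55
clock 1: out=1, reg = 0x4C66AA
clock 2: out=0, reg = 0x263355
clock 3: out=1, reg = 0x9319AA
clock 4: out=0, reg = 0xC98CD5
clock 5: out=1, reg = 0x64C66A
clock 6: out=0, reg = 0x326335
clock 7: out=1, reg = 0x19319A
clock 8: out=0, reg = 0x0C98CD
clock 9: out=1, reg = 0x864C66
clock 10: out=0, reg = 0x432633
clock 11: out=1, reg = 0xA19319

0xA19319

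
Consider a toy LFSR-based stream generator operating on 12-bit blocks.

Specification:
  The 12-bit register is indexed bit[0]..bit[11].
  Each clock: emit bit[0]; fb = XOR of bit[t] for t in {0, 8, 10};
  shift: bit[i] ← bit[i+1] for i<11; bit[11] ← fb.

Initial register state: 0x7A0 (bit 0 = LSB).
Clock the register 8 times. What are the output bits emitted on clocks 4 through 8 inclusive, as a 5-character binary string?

00101

reg_0 = 0x7A0
clock 1: out=0, reg = 0x3D0
clock 2: out=0, reg = 0x9E8
clock 3: out=0, reg = 0xCF4
clock 4: out=0, reg = 0xE7A
clock 5: out=0, reg = 0xF3D
clock 6: out=1, reg = 0xF9E
clock 7: out=0, reg = 0x7CF
clock 8: out=1, reg = 0xBE7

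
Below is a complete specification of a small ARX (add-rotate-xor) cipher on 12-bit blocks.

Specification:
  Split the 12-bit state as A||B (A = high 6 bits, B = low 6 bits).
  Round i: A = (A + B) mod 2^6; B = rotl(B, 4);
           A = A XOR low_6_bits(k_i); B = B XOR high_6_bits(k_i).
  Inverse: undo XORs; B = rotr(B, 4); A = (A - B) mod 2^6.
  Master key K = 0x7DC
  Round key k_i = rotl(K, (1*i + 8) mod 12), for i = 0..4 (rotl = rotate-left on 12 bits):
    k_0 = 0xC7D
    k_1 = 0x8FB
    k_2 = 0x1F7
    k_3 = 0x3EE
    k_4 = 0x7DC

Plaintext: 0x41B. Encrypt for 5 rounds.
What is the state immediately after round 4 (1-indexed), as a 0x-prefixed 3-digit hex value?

0x737

s_0 = plaintext = 0x41B
s_1 = Round(s_0, k_0) = 0x587
s_2 = Round(s_1, k_1) = 0x992
s_3 = Round(s_2, k_2) = 0x3E3
s_4 = Round(s_3, k_3) = 0x737
s_5 = Round(s_4, k_4) = 0x3E2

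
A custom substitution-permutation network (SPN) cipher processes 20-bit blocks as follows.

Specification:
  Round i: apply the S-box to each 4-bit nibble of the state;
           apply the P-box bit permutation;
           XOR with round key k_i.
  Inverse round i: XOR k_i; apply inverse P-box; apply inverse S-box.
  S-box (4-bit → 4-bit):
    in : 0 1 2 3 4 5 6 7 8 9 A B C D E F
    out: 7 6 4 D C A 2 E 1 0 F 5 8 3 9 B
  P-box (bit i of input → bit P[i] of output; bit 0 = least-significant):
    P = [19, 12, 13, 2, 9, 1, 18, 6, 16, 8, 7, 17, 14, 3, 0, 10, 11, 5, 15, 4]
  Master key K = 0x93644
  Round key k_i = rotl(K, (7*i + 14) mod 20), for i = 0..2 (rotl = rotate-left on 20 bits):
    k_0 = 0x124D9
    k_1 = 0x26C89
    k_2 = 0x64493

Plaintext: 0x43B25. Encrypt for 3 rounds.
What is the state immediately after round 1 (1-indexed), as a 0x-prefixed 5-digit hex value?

0x4F04C

s_0 = plaintext = 0x43B25
s_1 = Round(s_0, k_0) = 0x4F04C
s_2 = Round(s_1, k_1) = 0x7A955
s_3 = Round(s_2, k_2) = 0x690EC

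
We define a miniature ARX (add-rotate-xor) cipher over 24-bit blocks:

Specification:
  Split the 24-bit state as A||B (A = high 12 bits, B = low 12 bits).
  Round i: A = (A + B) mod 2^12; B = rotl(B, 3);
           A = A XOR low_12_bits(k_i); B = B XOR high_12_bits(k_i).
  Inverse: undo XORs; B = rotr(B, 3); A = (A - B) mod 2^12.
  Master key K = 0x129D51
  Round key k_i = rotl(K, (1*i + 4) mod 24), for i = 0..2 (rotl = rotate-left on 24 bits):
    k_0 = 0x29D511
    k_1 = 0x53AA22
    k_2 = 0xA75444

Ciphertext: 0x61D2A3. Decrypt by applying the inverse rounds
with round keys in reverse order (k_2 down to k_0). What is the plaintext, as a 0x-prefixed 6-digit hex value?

s_0 = ciphertext = 0x61D2A3
s_1 = InvRound(s_0, k_2) = 0x53FD1A
s_2 = InvRound(s_1, k_1) = 0xE19104
s_3 = InvRound(s_2, k_0) = 0x895273

0x895273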